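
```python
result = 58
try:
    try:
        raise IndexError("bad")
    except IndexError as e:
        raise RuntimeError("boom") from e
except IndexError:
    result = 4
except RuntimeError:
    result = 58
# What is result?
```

Step-by-step execution trace:
1. Inner try raises IndexError; inner `except IndexError as e` catches it.
2. `raise RuntimeError(...) from e` raises RuntimeError (IndexError is attached as __cause__, but only RuntimeError is active).
3. Outer `except IndexError` does not match RuntimeError; skipped.
4. Outer `except RuntimeError` matches → result = 58.
Result: 58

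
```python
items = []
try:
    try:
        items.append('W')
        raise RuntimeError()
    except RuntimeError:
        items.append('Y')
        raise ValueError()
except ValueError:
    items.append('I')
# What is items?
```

Step-by-step execution trace:
1. Inner try: `items.append('W')` → items = ['W'].
2. `raise RuntimeError()` raises RuntimeError.
3. Inner `except RuntimeError` matches → `items.append('Y')` → items = ['W', 'Y'].
4. `raise ValueError()` raises ValueError; propagates to outer try.
5. Outer `except ValueError` matches → `items.append('I')` → items = ['W', 'Y', 'I'].
Result: ['W', 'Y', 'I']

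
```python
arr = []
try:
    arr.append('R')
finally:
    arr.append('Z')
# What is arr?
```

Step-by-step execution trace:
1. try: `arr.append('R')` → arr = ['R'].
2. The try body completes without raising.
3. finally always runs: `arr.append('Z')` → arr = ['R', 'Z'].
Result: ['R', 'Z']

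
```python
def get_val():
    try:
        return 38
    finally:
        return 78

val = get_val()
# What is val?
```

Step-by-step execution trace:
1. `get_val()` enters try: `return 38` sets pending return value 38.
2. Before returning, `finally: return 78` runs and overrides the pending return.
3. get_val() returns 78 → val = 78.
Result: 78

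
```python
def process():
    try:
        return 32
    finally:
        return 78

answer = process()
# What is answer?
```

Step-by-step execution trace:
1. `process()` enters try: `return 32` sets pending return value 32.
2. Before returning, `finally: return 78` runs and overrides the pending return.
3. process() returns 78 → answer = 78.
Result: 78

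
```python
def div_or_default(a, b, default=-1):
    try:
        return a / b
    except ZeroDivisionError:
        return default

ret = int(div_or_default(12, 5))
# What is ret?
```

Step-by-step execution trace:
1. `div_or_default(12, 5)` enters try: `return 12 / 5` → returns 2.4. No exception raised.
2. `except ZeroDivisionError` is skipped.
3. `int(2.4)` → 2 → ret = 2.
Result: 2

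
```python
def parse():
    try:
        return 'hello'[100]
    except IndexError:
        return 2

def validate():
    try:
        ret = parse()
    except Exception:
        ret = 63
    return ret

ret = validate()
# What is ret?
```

Step-by-step execution trace:
1. `validate()` calls `parse()`.
2. In parse: `'hello'[100]` raises IndexError; `except IndexError` catches it → returns 2.
3. In validate: `ret = parse()` → ret = 2. No exception reaches validate.
4. `except Exception` is skipped; validate returns 2.
5. ret = 2.
Result: 2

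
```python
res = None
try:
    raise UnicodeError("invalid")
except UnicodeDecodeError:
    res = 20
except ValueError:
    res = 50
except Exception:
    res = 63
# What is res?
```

Step-by-step execution trace:
1. `raise UnicodeError(...)` raises UnicodeError.
2. `except UnicodeDecodeError` does not match (UnicodeError is not a subclass of UnicodeDecodeError); skipped.
3. `except ValueError` matches (UnicodeError is a subclass of ValueError) → res = 50.
4. `except Exception` is not reached.
Result: 50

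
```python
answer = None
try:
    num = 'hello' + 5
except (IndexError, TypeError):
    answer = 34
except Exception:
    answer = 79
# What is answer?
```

Step-by-step execution trace:
1. `num = 'hello' + 5` raises TypeError.
2. `except (IndexError, TypeError)` matches (TypeError is in the tuple) → answer = 34.
3. `except Exception` is not reached.
Result: 34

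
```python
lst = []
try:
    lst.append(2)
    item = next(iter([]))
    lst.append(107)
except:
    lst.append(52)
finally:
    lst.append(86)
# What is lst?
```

Step-by-step execution trace:
1. try: `lst.append(2)` → lst = [2].
2. `item = next(iter([]))` raises StopIteration; `lst.append(107)` is not reached.
3. bare `except` matches → `lst.append(52)` → lst = [2, 52].
4. finally always runs: `lst.append(86)` → lst = [2, 52, 86].
Result: [2, 52, 86]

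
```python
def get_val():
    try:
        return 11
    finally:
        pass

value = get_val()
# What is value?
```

Step-by-step execution trace:
1. `get_val()` enters try: `return 11` sets pending return value 11.
2. Before returning, `finally: pass` runs (no effect).
3. get_val() returns 11 → value = 11.
Result: 11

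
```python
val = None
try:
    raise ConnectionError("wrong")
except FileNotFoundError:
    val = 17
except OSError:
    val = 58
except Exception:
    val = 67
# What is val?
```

Step-by-step execution trace:
1. `raise ConnectionError(...)` raises ConnectionError.
2. `except FileNotFoundError` does not match (ConnectionError is not a subclass of FileNotFoundError); skipped.
3. `except OSError` matches (ConnectionError is a subclass of OSError) → val = 58.
4. `except Exception` is not reached.
Result: 58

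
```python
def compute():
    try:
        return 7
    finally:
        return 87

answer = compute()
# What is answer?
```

Step-by-step execution trace:
1. `compute()` enters try: `return 7` sets pending return value 7.
2. Before returning, `finally: return 87` runs and overrides the pending return.
3. compute() returns 87 → answer = 87.
Result: 87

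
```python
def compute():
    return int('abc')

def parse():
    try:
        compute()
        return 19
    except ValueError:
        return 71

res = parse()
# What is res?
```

Step-by-step execution trace:
1. `parse()` calls `compute()`.
2. `compute()` evaluates `int('abc')`, which raises ValueError; it propagates to the caller.
3. `return 19` is not reached.
4. `except ValueError` in parse matches → returns 71.
5. res = 71.
Result: 71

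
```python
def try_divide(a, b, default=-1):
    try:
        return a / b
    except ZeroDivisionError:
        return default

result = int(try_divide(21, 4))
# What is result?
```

Step-by-step execution trace:
1. `try_divide(21, 4)` enters try: `return 21 / 4` → returns 5.25. No exception raised.
2. `except ZeroDivisionError` is skipped.
3. `int(5.25)` → 5 → result = 5.
Result: 5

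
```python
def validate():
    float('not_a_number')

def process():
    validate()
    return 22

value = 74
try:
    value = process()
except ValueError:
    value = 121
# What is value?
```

Step-by-step execution trace:
1. value starts at 74.
2. try: `process()` calls `validate()`.
3. `validate()` evaluates `float('not_a_number')`, which raises ValueError; it propagates through process (uncaught).
4. `return 22` in process is not reached; the assignment to value does not complete.
5. `except ValueError` matches → value = 121.
Result: 121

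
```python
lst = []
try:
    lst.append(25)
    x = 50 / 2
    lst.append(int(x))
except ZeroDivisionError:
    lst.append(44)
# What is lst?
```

Step-by-step execution trace:
1. try: `lst.append(25)` → lst = [25].
2. `x = 50 / 2` → x = 25.0. No exception raised.
3. `lst.append(int(x))` → lst = [25, 25].
4. `except ZeroDivisionError` is skipped (no exception was raised).
Result: [25, 25]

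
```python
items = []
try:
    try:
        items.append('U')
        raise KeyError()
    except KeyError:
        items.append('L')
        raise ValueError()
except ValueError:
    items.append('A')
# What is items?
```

Step-by-step execution trace:
1. Inner try: `items.append('U')` → items = ['U'].
2. `raise KeyError()` raises KeyError.
3. Inner `except KeyError` matches → `items.append('L')` → items = ['U', 'L'].
4. `raise ValueError()` raises ValueError; propagates to outer try.
5. Outer `except ValueError` matches → `items.append('A')` → items = ['U', 'L', 'A'].
Result: ['U', 'L', 'A']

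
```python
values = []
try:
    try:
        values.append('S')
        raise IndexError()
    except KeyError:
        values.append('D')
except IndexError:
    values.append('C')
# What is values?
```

Step-by-step execution trace:
1. Inner try: `values.append('S')` → values = ['S'].
2. `raise IndexError()` raises IndexError.
3. Inner `except KeyError` does not match IndexError; exception propagates to outer try.
4. Outer `except IndexError` matches → `values.append('C')` → values = ['S', 'C'].
Result: ['S', 'C']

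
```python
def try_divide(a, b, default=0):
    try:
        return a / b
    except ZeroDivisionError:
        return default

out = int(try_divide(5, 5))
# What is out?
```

Step-by-step execution trace:
1. `try_divide(5, 5)` enters try: `return 5 / 5` → returns 1.0. No exception raised.
2. `except ZeroDivisionError` is skipped.
3. `int(1.0)` → 1 → out = 1.
Result: 1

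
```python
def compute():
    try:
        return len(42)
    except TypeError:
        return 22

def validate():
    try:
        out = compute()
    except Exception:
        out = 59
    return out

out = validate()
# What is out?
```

Step-by-step execution trace:
1. `validate()` calls `compute()`.
2. In compute: `len(42)` raises TypeError; `except TypeError` catches it → returns 22.
3. In validate: `out = compute()` → out = 22. No exception reaches validate.
4. `except Exception` is skipped; validate returns 22.
5. out = 22.
Result: 22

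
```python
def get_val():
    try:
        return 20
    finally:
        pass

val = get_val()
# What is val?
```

Step-by-step execution trace:
1. `get_val()` enters try: `return 20` sets pending return value 20.
2. Before returning, `finally: pass` runs (no effect).
3. get_val() returns 20 → val = 20.
Result: 20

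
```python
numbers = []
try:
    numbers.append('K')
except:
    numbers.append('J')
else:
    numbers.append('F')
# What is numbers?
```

Step-by-step execution trace:
1. try: `numbers.append('K')` → numbers = ['K']. No exception raised.
2. `except` is skipped.
3. `else` runs (try completed without exception): `numbers.append('F')` → numbers = ['K', 'F'].
Result: ['K', 'F']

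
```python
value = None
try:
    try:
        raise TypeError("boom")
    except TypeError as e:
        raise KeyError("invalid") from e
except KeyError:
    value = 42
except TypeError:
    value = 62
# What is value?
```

Step-by-step execution trace:
1. Inner try raises TypeError; inner `except TypeError as e` catches it.
2. `raise KeyError(...) from e` raises KeyError (TypeError is attached as __cause__, but only KeyError is active).
3. Outer `except KeyError` matches → value = 42.
4. `except TypeError` is not reached.
Result: 42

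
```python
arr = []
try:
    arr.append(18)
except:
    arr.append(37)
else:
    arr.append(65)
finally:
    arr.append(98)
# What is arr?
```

Step-by-step execution trace:
1. try: `arr.append(18)` → arr = [18]. No exception raised.
2. `except` is skipped.
3. `else` runs: `arr.append(65)` → arr = [18, 65].
4. `finally` always runs: `arr.append(98)` → arr = [18, 65, 98].
Result: [18, 65, 98]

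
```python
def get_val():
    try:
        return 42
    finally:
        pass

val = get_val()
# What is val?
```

Step-by-step execution trace:
1. `get_val()` enters try: `return 42` sets pending return value 42.
2. Before returning, `finally: pass` runs (no effect).
3. get_val() returns 42 → val = 42.
Result: 42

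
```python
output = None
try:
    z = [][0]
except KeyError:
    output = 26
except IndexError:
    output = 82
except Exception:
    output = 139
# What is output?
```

Step-by-step execution trace:
1. `z = [][0]` raises IndexError.
2. `except KeyError` does not match IndexError; skipped.
3. `except IndexError` matches → output = 82.
4. Remaining except clauses are skipped.
Result: 82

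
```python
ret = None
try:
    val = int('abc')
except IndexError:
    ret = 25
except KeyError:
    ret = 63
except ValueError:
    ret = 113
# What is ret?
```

Step-by-step execution trace:
1. `val = int('abc')` raises ValueError.
2. `except IndexError` does not match ValueError; skipped.
3. `except KeyError` does not match ValueError; skipped.
4. `except ValueError` matches → ret = 113.
Result: 113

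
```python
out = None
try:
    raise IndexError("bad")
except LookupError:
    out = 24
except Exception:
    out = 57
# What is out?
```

Step-by-step execution trace:
1. `raise IndexError(...)` raises IndexError.
2. `except LookupError` matches (IndexError is a subclass of LookupError) → out = 24.
3. `except Exception` is not reached.
Result: 24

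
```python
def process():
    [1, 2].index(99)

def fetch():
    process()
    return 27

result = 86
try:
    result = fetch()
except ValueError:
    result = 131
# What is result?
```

Step-by-step execution trace:
1. result starts at 86.
2. try: `fetch()` calls `process()`.
3. `process()` evaluates `[1, 2].index(99)`, which raises ValueError; it propagates through fetch (uncaught).
4. `return 27` in fetch is not reached; the assignment to result does not complete.
5. `except ValueError` matches → result = 131.
Result: 131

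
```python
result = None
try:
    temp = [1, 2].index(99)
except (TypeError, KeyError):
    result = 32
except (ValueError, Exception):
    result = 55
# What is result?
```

Step-by-step execution trace:
1. `temp = [1, 2].index(99)` raises ValueError.
2. `except (TypeError, KeyError)` does not match ValueError; skipped.
3. `except (ValueError, Exception)` matches (ValueError is in the tuple) → result = 55.
Result: 55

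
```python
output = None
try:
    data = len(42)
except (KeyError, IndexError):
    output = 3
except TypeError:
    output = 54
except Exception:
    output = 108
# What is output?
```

Step-by-step execution trace:
1. `data = len(42)` raises TypeError.
2. `except (KeyError, IndexError)` does not match TypeError; skipped.
3. `except TypeError` matches (exact type match) → output = 54.
4. `except Exception` is not reached.
Result: 54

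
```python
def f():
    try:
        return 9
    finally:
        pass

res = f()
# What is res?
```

Step-by-step execution trace:
1. `f()` enters try: `return 9` sets pending return value 9.
2. Before returning, `finally: pass` runs (no effect).
3. f() returns 9 → res = 9.
Result: 9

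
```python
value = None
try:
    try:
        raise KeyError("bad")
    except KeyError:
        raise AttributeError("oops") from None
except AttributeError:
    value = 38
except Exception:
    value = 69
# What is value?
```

Step-by-step execution trace:
1. Inner try raises KeyError; inner `except KeyError` catches it.
2. `raise AttributeError(...) from None` raises AttributeError (from None suppresses __context__, but the active exception is still AttributeError).
3. Outer `except AttributeError` matches → value = 38.
4. `except Exception` is not reached.
Result: 38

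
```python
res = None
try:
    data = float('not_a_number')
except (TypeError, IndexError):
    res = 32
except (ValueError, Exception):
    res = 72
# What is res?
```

Step-by-step execution trace:
1. `data = float('not_a_number')` raises ValueError.
2. `except (TypeError, IndexError)` does not match ValueError; skipped.
3. `except (ValueError, Exception)` matches (ValueError is in the tuple) → res = 72.
Result: 72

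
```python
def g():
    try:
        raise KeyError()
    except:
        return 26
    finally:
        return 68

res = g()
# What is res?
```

Step-by-step execution trace:
1. `g()` enters try: `raise KeyError()` raises KeyError.
2. bare `except` matches → `return 26` sets pending return value 26.
3. Before returning, `finally: return 68` runs and overrides the pending return.
4. g() returns 68 → res = 68.
Result: 68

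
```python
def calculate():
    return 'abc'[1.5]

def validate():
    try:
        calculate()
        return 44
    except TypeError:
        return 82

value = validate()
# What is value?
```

Step-by-step execution trace:
1. `validate()` calls `calculate()`.
2. `calculate()` evaluates `'abc'[1.5]`, which raises TypeError; it propagates to the caller.
3. `return 44` is not reached.
4. `except TypeError` in validate matches → returns 82.
5. value = 82.
Result: 82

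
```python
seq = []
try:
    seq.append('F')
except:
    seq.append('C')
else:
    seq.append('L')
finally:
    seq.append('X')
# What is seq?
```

Step-by-step execution trace:
1. try: `seq.append('F')` → seq = ['F']. No exception raised.
2. `except` is skipped.
3. `else` runs: `seq.append('L')` → seq = ['F', 'L'].
4. `finally` always runs: `seq.append('X')` → seq = ['F', 'L', 'X'].
Result: ['F', 'L', 'X']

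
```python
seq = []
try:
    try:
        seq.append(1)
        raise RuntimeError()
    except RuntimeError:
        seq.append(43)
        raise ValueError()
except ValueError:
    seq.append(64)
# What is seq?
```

Step-by-step execution trace:
1. Inner try: `seq.append(1)` → seq = [1].
2. `raise RuntimeError()` raises RuntimeError.
3. Inner `except RuntimeError` matches → `seq.append(43)` → seq = [1, 43].
4. `raise ValueError()` raises ValueError; propagates to outer try.
5. Outer `except ValueError` matches → `seq.append(64)` → seq = [1, 43, 64].
Result: [1, 43, 64]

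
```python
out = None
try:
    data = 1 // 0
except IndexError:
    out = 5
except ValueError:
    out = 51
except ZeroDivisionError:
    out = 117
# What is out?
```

Step-by-step execution trace:
1. `data = 1 // 0` raises ZeroDivisionError.
2. `except IndexError` does not match ZeroDivisionError; skipped.
3. `except ValueError` does not match ZeroDivisionError; skipped.
4. `except ZeroDivisionError` matches → out = 117.
Result: 117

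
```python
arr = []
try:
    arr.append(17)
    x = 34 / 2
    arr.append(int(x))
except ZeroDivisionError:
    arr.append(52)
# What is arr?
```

Step-by-step execution trace:
1. try: `arr.append(17)` → arr = [17].
2. `x = 34 / 2` → x = 17.0. No exception raised.
3. `arr.append(int(x))` → arr = [17, 17].
4. `except ZeroDivisionError` is skipped (no exception was raised).
Result: [17, 17]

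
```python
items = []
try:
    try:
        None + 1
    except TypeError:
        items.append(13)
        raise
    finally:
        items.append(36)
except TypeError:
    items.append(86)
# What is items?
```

Step-by-step execution trace:
1. Inner try: `None + 1` raises TypeError.
2. Inner `except TypeError` matches → `items.append(13)` → items = [13].
3. bare `raise` re-raises TypeError.
4. Inner `finally` runs during unwinding: `items.append(36)` → items = [13, 36].
5. Outer `except TypeError` matches → `items.append(86)` → items = [13, 36, 86].
Result: [13, 36, 86]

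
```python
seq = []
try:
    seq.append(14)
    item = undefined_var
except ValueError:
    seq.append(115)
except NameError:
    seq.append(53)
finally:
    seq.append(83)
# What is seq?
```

Step-by-step execution trace:
1. try: `seq.append(14)` → seq = [14].
2. `item = undefined_var` raises NameError.
3. `except ValueError` does not match NameError; skipped.
4. `except NameError` matches → `seq.append(53)` → seq = [14, 53].
5. finally always runs: `seq.append(83)` → seq = [14, 53, 83].
Result: [14, 53, 83]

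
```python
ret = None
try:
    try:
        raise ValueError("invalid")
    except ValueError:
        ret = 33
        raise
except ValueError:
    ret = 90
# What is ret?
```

Step-by-step execution trace:
1. Inner try: `raise ValueError("invalid")` raises ValueError.
2. Inner `except ValueError` matches → ret = 33.
3. bare `raise` re-raises the same ValueError.
4. Outer `except ValueError` matches → ret = 90.
Result: 90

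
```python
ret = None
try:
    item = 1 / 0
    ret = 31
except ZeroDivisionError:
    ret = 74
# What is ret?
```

Step-by-step execution trace:
1. `item = 1 / 0` raises ZeroDivisionError.
2. `ret = 31` is not reached.
3. `except ZeroDivisionError` matches → ret = 74.
Result: 74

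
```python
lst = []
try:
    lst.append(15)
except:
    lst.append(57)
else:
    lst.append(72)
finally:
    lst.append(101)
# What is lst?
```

Step-by-step execution trace:
1. try: `lst.append(15)` → lst = [15]. No exception raised.
2. `except` is skipped.
3. `else` runs: `lst.append(72)` → lst = [15, 72].
4. `finally` always runs: `lst.append(101)` → lst = [15, 72, 101].
Result: [15, 72, 101]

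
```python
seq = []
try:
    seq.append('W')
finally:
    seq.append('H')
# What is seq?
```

Step-by-step execution trace:
1. try: `seq.append('W')` → seq = ['W'].
2. The try body completes without raising.
3. finally always runs: `seq.append('H')` → seq = ['W', 'H'].
Result: ['W', 'H']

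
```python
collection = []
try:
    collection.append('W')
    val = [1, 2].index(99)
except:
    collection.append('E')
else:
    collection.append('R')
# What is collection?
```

Step-by-step execution trace:
1. try: `collection.append('W')` → collection = ['W'].
2. `val = [1, 2].index(99)` raises ValueError.
3. bare `except` matches → `collection.append('E')` → collection = ['W', 'E'].
4. `else` is skipped (an exception was raised).
Result: ['W', 'E']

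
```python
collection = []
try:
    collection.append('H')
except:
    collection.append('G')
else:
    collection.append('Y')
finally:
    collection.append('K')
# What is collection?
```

Step-by-step execution trace:
1. try: `collection.append('H')` → collection = ['H']. No exception raised.
2. `except` is skipped.
3. `else` runs: `collection.append('Y')` → collection = ['H', 'Y'].
4. `finally` always runs: `collection.append('K')` → collection = ['H', 'Y', 'K'].
Result: ['H', 'Y', 'K']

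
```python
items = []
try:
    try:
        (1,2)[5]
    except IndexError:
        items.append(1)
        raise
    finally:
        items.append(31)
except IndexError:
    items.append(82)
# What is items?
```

Step-by-step execution trace:
1. Inner try: `(1,2)[5]` raises IndexError.
2. Inner `except IndexError` matches → `items.append(1)` → items = [1].
3. bare `raise` re-raises IndexError.
4. Inner `finally` runs during unwinding: `items.append(31)` → items = [1, 31].
5. Outer `except IndexError` matches → `items.append(82)` → items = [1, 31, 82].
Result: [1, 31, 82]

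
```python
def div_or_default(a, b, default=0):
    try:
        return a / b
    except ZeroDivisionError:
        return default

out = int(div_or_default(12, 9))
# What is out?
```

Step-by-step execution trace:
1. `div_or_default(12, 9)` enters try: `return 12 / 9` → returns 1.3333333333333333. No exception raised.
2. `except ZeroDivisionError` is skipped.
3. `int(1.3333333333333333)` → 1 → out = 1.
Result: 1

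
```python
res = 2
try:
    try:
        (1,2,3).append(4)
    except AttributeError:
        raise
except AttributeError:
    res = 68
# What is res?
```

Step-by-step execution trace:
1. Inner try: `(1,2,3).append(4)` raises AttributeError.
2. Inner `except AttributeError` matches; bare `raise` re-raises the same AttributeError.
3. Outer `except AttributeError` matches → res = 68.
Result: 68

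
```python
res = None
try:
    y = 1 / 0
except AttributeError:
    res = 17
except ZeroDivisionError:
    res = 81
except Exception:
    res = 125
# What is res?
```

Step-by-step execution trace:
1. `y = 1 / 0` raises ZeroDivisionError.
2. `except AttributeError` does not match ZeroDivisionError; skipped.
3. `except ZeroDivisionError` matches → res = 81.
4. Remaining except clauses are skipped.
Result: 81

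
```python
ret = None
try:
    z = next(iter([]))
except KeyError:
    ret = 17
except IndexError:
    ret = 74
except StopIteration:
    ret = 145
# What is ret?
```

Step-by-step execution trace:
1. `z = next(iter([]))` raises StopIteration.
2. `except KeyError` does not match StopIteration; skipped.
3. `except IndexError` does not match StopIteration; skipped.
4. `except StopIteration` matches → ret = 145.
Result: 145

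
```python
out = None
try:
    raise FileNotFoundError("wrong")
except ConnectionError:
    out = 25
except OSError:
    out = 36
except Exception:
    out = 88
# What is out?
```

Step-by-step execution trace:
1. `raise FileNotFoundError(...)` raises FileNotFoundError.
2. `except ConnectionError` does not match (FileNotFoundError is not a subclass of ConnectionError); skipped.
3. `except OSError` matches (FileNotFoundError is a subclass of OSError) → out = 36.
4. `except Exception` is not reached.
Result: 36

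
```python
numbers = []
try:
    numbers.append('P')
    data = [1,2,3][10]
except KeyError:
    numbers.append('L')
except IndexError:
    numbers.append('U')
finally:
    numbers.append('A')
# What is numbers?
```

Step-by-step execution trace:
1. try: `numbers.append('P')` → numbers = ['P'].
2. `data = [1,2,3][10]` raises IndexError.
3. `except KeyError` does not match IndexError; skipped.
4. `except IndexError` matches → `numbers.append('U')` → numbers = ['P', 'U'].
5. finally always runs: `numbers.append('A')` → numbers = ['P', 'U', 'A'].
Result: ['P', 'U', 'A']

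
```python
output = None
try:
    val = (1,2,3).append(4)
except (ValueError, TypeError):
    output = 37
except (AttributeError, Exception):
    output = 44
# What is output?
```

Step-by-step execution trace:
1. `val = (1,2,3).append(4)` raises AttributeError.
2. `except (ValueError, TypeError)` does not match AttributeError; skipped.
3. `except (AttributeError, Exception)` matches (AttributeError is in the tuple) → output = 44.
Result: 44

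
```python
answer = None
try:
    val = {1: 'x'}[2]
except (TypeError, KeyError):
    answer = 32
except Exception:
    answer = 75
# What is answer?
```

Step-by-step execution trace:
1. `val = {1: 'x'}[2]` raises KeyError.
2. `except (TypeError, KeyError)` matches (KeyError is in the tuple) → answer = 32.
3. `except Exception` is not reached.
Result: 32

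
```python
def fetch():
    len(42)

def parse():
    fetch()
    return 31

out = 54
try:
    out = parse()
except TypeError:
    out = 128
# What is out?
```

Step-by-step execution trace:
1. out starts at 54.
2. try: `parse()` calls `fetch()`.
3. `fetch()` evaluates `len(42)`, which raises TypeError; it propagates through parse (uncaught).
4. `return 31` in parse is not reached; the assignment to out does not complete.
5. `except TypeError` matches → out = 128.
Result: 128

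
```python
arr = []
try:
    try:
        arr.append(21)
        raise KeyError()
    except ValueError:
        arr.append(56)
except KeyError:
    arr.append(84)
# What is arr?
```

Step-by-step execution trace:
1. Inner try: `arr.append(21)` → arr = [21].
2. `raise KeyError()` raises KeyError.
3. Inner `except ValueError` does not match KeyError; exception propagates to outer try.
4. Outer `except KeyError` matches → `arr.append(84)` → arr = [21, 84].
Result: [21, 84]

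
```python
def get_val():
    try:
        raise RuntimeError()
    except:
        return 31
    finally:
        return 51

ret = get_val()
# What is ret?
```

Step-by-step execution trace:
1. `get_val()` enters try: `raise RuntimeError()` raises RuntimeError.
2. bare `except` matches → `return 31` sets pending return value 31.
3. Before returning, `finally: return 51` runs and overrides the pending return.
4. get_val() returns 51 → ret = 51.
Result: 51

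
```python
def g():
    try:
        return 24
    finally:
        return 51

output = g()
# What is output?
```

Step-by-step execution trace:
1. `g()` enters try: `return 24` sets pending return value 24.
2. Before returning, `finally: return 51` runs and overrides the pending return.
3. g() returns 51 → output = 51.
Result: 51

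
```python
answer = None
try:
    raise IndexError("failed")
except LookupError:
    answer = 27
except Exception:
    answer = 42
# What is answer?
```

Step-by-step execution trace:
1. `raise IndexError(...)` raises IndexError.
2. `except LookupError` matches (IndexError is a subclass of LookupError) → answer = 27.
3. `except Exception` is not reached.
Result: 27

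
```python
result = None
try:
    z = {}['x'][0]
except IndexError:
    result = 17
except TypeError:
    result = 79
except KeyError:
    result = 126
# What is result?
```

Step-by-step execution trace:
1. `z = {}['x'][0]` raises KeyError.
2. `except IndexError` does not match KeyError; skipped.
3. `except TypeError` does not match KeyError; skipped.
4. `except KeyError` matches → result = 126.
Result: 126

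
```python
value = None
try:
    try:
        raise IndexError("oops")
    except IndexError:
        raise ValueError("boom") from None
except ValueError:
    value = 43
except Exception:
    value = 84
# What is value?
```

Step-by-step execution trace:
1. Inner try raises IndexError; inner `except IndexError` catches it.
2. `raise ValueError(...) from None` raises ValueError (from None suppresses __context__, but the active exception is still ValueError).
3. Outer `except ValueError` matches → value = 43.
4. `except Exception` is not reached.
Result: 43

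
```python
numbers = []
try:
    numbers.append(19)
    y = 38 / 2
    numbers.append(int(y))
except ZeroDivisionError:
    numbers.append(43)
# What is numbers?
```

Step-by-step execution trace:
1. try: `numbers.append(19)` → numbers = [19].
2. `y = 38 / 2` → y = 19.0. No exception raised.
3. `numbers.append(int(y))` → numbers = [19, 19].
4. `except ZeroDivisionError` is skipped (no exception was raised).
Result: [19, 19]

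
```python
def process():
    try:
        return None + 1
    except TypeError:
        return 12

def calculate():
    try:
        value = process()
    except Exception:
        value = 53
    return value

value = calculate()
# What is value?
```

Step-by-step execution trace:
1. `calculate()` calls `process()`.
2. In process: `None + 1` raises TypeError; `except TypeError` catches it → returns 12.
3. In calculate: `value = process()` → value = 12. No exception reaches calculate.
4. `except Exception` is skipped; calculate returns 12.
5. value = 12.
Result: 12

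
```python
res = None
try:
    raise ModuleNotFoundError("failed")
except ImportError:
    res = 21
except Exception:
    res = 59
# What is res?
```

Step-by-step execution trace:
1. `raise ModuleNotFoundError(...)` raises ModuleNotFoundError.
2. `except ImportError` matches (ModuleNotFoundError is a subclass of ImportError) → res = 21.
3. `except Exception` is not reached.
Result: 21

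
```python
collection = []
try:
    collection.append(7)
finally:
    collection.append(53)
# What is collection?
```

Step-by-step execution trace:
1. try: `collection.append(7)` → collection = [7].
2. The try body completes without raising.
3. finally always runs: `collection.append(53)` → collection = [7, 53].
Result: [7, 53]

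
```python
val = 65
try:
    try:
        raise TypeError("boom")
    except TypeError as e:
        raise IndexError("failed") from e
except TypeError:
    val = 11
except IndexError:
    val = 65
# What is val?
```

Step-by-step execution trace:
1. Inner try raises TypeError; inner `except TypeError as e` catches it.
2. `raise IndexError(...) from e` raises IndexError (TypeError is attached as __cause__, but only IndexError is active).
3. Outer `except TypeError` does not match IndexError; skipped.
4. Outer `except IndexError` matches → val = 65.
Result: 65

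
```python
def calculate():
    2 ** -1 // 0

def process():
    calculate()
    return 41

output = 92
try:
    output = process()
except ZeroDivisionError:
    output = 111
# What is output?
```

Step-by-step execution trace:
1. output starts at 92.
2. try: `process()` calls `calculate()`.
3. `calculate()` evaluates `2 ** -1 // 0`, which raises ZeroDivisionError; it propagates through process (uncaught).
4. `return 41` in process is not reached; the assignment to output does not complete.
5. `except ZeroDivisionError` matches → output = 111.
Result: 111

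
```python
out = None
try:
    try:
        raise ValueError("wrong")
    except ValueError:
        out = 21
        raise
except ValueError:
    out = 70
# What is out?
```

Step-by-step execution trace:
1. Inner try: `raise ValueError("wrong")` raises ValueError.
2. Inner `except ValueError` matches → out = 21.
3. bare `raise` re-raises the same ValueError.
4. Outer `except ValueError` matches → out = 70.
Result: 70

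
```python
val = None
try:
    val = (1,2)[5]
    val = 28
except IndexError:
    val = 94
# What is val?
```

Step-by-step execution trace:
1. `val = (1,2)[5]` raises IndexError.
2. `val = 28` is not reached.
3. `except IndexError` matches → val = 94.
Result: 94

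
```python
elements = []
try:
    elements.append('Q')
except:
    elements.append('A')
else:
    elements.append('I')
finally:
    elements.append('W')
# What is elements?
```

Step-by-step execution trace:
1. try: `elements.append('Q')` → elements = ['Q']. No exception raised.
2. `except` is skipped.
3. `else` runs: `elements.append('I')` → elements = ['Q', 'I'].
4. `finally` always runs: `elements.append('W')` → elements = ['Q', 'I', 'W'].
Result: ['Q', 'I', 'W']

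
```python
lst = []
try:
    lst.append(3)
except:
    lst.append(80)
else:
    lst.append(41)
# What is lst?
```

Step-by-step execution trace:
1. try: `lst.append(3)` → lst = [3]. No exception raised.
2. `except` is skipped.
3. `else` runs (try completed without exception): `lst.append(41)` → lst = [3, 41].
Result: [3, 41]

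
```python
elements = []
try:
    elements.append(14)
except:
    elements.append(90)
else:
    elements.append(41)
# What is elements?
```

Step-by-step execution trace:
1. try: `elements.append(14)` → elements = [14]. No exception raised.
2. `except` is skipped.
3. `else` runs (try completed without exception): `elements.append(41)` → elements = [14, 41].
Result: [14, 41]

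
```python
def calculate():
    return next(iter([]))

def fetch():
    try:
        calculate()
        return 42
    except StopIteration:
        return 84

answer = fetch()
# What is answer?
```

Step-by-step execution trace:
1. `fetch()` calls `calculate()`.
2. `calculate()` evaluates `next(iter([]))`, which raises StopIteration; it propagates to the caller.
3. `return 42` is not reached.
4. `except StopIteration` in fetch matches → returns 84.
5. answer = 84.
Result: 84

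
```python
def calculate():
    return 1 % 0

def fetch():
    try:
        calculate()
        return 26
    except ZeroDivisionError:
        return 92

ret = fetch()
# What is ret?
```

Step-by-step execution trace:
1. `fetch()` calls `calculate()`.
2. `calculate()` evaluates `1 % 0`, which raises ZeroDivisionError; it propagates to the caller.
3. `return 26` is not reached.
4. `except ZeroDivisionError` in fetch matches → returns 92.
5. ret = 92.
Result: 92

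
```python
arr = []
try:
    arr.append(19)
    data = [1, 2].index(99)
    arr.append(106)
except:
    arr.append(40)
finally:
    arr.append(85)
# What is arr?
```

Step-by-step execution trace:
1. try: `arr.append(19)` → arr = [19].
2. `data = [1, 2].index(99)` raises ValueError; `arr.append(106)` is not reached.
3. bare `except` matches → `arr.append(40)` → arr = [19, 40].
4. finally always runs: `arr.append(85)` → arr = [19, 40, 85].
Result: [19, 40, 85]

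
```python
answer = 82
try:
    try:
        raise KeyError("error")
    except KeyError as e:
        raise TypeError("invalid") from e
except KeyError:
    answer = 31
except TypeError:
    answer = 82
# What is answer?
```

Step-by-step execution trace:
1. Inner try raises KeyError; inner `except KeyError as e` catches it.
2. `raise TypeError(...) from e` raises TypeError (KeyError is attached as __cause__, but only TypeError is active).
3. Outer `except KeyError` does not match TypeError; skipped.
4. Outer `except TypeError` matches → answer = 82.
Result: 82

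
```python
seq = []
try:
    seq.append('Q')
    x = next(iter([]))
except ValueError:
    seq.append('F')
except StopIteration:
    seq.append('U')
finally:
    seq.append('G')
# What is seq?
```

Step-by-step execution trace:
1. try: `seq.append('Q')` → seq = ['Q'].
2. `x = next(iter([]))` raises StopIteration.
3. `except ValueError` does not match StopIteration; skipped.
4. `except StopIteration` matches → `seq.append('U')` → seq = ['Q', 'U'].
5. finally always runs: `seq.append('G')` → seq = ['Q', 'U', 'G'].
Result: ['Q', 'U', 'G']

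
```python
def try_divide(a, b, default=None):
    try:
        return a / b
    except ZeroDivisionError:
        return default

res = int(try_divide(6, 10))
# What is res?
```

Step-by-step execution trace:
1. `try_divide(6, 10)` enters try: `return 6 / 10` → returns 0.6. No exception raised.
2. `except ZeroDivisionError` is skipped.
3. `int(0.6)` → 0 → res = 0.
Result: 0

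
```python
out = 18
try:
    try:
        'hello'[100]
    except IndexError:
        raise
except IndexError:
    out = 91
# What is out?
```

Step-by-step execution trace:
1. Inner try: `'hello'[100]` raises IndexError.
2. Inner `except IndexError` matches; bare `raise` re-raises the same IndexError.
3. Outer `except IndexError` matches → out = 91.
Result: 91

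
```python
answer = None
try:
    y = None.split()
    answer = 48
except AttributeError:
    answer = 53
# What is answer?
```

Step-by-step execution trace:
1. `y = None.split()` raises AttributeError.
2. `answer = 48` is not reached.
3. `except AttributeError` matches → answer = 53.
Result: 53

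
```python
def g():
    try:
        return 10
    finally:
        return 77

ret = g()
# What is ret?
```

Step-by-step execution trace:
1. `g()` enters try: `return 10` sets pending return value 10.
2. Before returning, `finally: return 77` runs and overrides the pending return.
3. g() returns 77 → ret = 77.
Result: 77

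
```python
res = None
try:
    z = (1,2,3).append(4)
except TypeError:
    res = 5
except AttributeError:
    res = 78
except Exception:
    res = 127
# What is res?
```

Step-by-step execution trace:
1. `z = (1,2,3).append(4)` raises AttributeError.
2. `except TypeError` does not match AttributeError; skipped.
3. `except AttributeError` matches → res = 78.
4. Remaining except clauses are skipped.
Result: 78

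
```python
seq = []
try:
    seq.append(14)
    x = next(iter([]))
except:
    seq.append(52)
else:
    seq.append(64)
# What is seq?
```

Step-by-step execution trace:
1. try: `seq.append(14)` → seq = [14].
2. `x = next(iter([]))` raises StopIteration.
3. bare `except` matches → `seq.append(52)` → seq = [14, 52].
4. `else` is skipped (an exception was raised).
Result: [14, 52]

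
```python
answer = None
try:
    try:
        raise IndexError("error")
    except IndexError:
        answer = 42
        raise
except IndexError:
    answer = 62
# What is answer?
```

Step-by-step execution trace:
1. Inner try: `raise IndexError("error")` raises IndexError.
2. Inner `except IndexError` matches → answer = 42.
3. bare `raise` re-raises the same IndexError.
4. Outer `except IndexError` matches → answer = 62.
Result: 62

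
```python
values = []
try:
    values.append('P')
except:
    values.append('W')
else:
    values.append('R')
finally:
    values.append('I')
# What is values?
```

Step-by-step execution trace:
1. try: `values.append('P')` → values = ['P']. No exception raised.
2. `except` is skipped.
3. `else` runs: `values.append('R')` → values = ['P', 'R'].
4. `finally` always runs: `values.append('I')` → values = ['P', 'R', 'I'].
Result: ['P', 'R', 'I']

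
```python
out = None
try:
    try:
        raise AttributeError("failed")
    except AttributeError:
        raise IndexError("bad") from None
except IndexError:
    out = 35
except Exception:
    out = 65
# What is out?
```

Step-by-step execution trace:
1. Inner try raises AttributeError; inner `except AttributeError` catches it.
2. `raise IndexError(...) from None` raises IndexError (from None suppresses __context__, but the active exception is still IndexError).
3. Outer `except IndexError` matches → out = 35.
4. `except Exception` is not reached.
Result: 35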